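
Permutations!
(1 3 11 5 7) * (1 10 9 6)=(1 3 11 5 7 10 9 6)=[0, 3, 2, 11, 4, 7, 1, 10, 8, 6, 9, 5]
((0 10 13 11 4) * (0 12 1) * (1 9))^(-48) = (13)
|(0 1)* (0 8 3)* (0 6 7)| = 6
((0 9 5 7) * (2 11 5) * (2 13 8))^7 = ((0 9 13 8 2 11 5 7))^7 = (0 7 5 11 2 8 13 9)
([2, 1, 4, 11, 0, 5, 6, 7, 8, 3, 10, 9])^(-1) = [4, 1, 0, 9, 2, 5, 6, 7, 8, 11, 10, 3]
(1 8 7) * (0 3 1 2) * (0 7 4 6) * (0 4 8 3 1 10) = (0 1 3 10)(2 7)(4 6) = [1, 3, 7, 10, 6, 5, 4, 2, 8, 9, 0]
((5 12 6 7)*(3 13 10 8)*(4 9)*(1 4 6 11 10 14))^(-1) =(1 14 13 3 8 10 11 12 5 7 6 9 4)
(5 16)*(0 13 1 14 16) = (0 13 1 14 16 5) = [13, 14, 2, 3, 4, 0, 6, 7, 8, 9, 10, 11, 12, 1, 16, 15, 5]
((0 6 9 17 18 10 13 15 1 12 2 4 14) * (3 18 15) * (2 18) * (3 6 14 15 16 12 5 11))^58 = ((0 14)(1 5 11 3 2 4 15)(6 9 17 16 12 18 10 13))^58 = (1 11 2 15 5 3 4)(6 17 12 10)(9 16 18 13)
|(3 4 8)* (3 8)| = 2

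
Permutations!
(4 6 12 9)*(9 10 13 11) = [0, 1, 2, 3, 6, 5, 12, 7, 8, 4, 13, 9, 10, 11] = (4 6 12 10 13 11 9)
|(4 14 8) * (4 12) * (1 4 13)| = 6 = |(1 4 14 8 12 13)|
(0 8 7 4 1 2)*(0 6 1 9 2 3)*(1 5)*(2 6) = (0 8 7 4 9 6 5 1 3) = [8, 3, 2, 0, 9, 1, 5, 4, 7, 6]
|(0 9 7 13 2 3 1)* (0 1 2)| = 4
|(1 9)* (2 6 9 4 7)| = 6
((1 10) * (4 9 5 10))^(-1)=((1 4 9 5 10))^(-1)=(1 10 5 9 4)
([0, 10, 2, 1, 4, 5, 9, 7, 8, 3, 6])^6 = [0, 10, 2, 1, 4, 5, 9, 7, 8, 3, 6]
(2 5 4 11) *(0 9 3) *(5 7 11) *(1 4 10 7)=(0 9 3)(1 4 5 10 7 11 2)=[9, 4, 1, 0, 5, 10, 6, 11, 8, 3, 7, 2]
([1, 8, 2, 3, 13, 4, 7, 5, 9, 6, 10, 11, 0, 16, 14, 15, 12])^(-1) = [12, 0, 2, 3, 5, 7, 9, 6, 1, 8, 10, 11, 16, 4, 14, 15, 13]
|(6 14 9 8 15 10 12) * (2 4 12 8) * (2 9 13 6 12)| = 6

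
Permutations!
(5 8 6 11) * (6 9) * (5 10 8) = (6 11 10 8 9) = [0, 1, 2, 3, 4, 5, 11, 7, 9, 6, 8, 10]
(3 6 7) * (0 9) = [9, 1, 2, 6, 4, 5, 7, 3, 8, 0] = (0 9)(3 6 7)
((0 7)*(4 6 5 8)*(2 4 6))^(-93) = (8)(0 7)(2 4)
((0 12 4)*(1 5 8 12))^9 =((0 1 5 8 12 4))^9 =(0 8)(1 12)(4 5)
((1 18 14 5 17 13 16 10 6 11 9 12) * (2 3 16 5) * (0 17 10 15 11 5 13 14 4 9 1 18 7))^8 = (18)(0 1 15 3 14)(2 17 7 11 16)(5 6 10)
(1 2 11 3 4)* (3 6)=(1 2 11 6 3 4)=[0, 2, 11, 4, 1, 5, 3, 7, 8, 9, 10, 6]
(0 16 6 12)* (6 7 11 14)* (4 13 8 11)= [16, 1, 2, 3, 13, 5, 12, 4, 11, 9, 10, 14, 0, 8, 6, 15, 7]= (0 16 7 4 13 8 11 14 6 12)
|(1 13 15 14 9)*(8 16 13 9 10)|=|(1 9)(8 16 13 15 14 10)|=6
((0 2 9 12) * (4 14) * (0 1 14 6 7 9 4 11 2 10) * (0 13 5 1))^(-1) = (0 12 9 7 6 4 2 11 14 1 5 13 10) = ((0 10 13 5 1 14 11 2 4 6 7 9 12))^(-1)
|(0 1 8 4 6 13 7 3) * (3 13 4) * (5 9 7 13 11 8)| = |(13)(0 1 5 9 7 11 8 3)(4 6)| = 8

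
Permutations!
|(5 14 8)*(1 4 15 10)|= |(1 4 15 10)(5 14 8)|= 12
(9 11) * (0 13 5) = (0 13 5)(9 11) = [13, 1, 2, 3, 4, 0, 6, 7, 8, 11, 10, 9, 12, 5]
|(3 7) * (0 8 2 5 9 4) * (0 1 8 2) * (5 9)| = |(0 2 9 4 1 8)(3 7)| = 6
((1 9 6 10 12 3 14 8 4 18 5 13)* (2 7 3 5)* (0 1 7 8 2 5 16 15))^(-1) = (0 15 16 12 10 6 9 1)(2 14 3 7 13 5 18 4 8)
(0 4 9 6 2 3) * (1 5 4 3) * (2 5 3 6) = (0 6 5 4 9 2 1 3) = [6, 3, 1, 0, 9, 4, 5, 7, 8, 2]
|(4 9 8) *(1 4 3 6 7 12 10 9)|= |(1 4)(3 6 7 12 10 9 8)|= 14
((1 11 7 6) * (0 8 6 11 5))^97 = (0 6 5 8 1)(7 11)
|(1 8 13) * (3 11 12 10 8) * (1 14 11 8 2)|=9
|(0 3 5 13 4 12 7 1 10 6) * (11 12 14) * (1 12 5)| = 10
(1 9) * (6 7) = (1 9)(6 7) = [0, 9, 2, 3, 4, 5, 7, 6, 8, 1]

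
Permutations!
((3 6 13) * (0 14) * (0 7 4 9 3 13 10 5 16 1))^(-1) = ((0 14 7 4 9 3 6 10 5 16 1))^(-1) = (0 1 16 5 10 6 3 9 4 7 14)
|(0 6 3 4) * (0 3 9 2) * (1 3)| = |(0 6 9 2)(1 3 4)| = 12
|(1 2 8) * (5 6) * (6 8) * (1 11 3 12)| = |(1 2 6 5 8 11 3 12)| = 8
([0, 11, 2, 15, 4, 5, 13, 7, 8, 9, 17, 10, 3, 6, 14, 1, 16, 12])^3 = (1 17 15 10 3 11 12)(6 13)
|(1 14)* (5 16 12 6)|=4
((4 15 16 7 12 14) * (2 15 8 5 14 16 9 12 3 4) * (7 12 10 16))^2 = (2 9 16 7 4 5)(3 8 14 15 10 12)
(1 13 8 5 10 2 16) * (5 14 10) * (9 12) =(1 13 8 14 10 2 16)(9 12) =[0, 13, 16, 3, 4, 5, 6, 7, 14, 12, 2, 11, 9, 8, 10, 15, 1]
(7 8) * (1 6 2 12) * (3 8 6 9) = [0, 9, 12, 8, 4, 5, 2, 6, 7, 3, 10, 11, 1] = (1 9 3 8 7 6 2 12)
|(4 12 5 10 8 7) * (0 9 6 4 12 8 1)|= 10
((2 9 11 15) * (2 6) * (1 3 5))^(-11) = (1 3 5)(2 6 15 11 9)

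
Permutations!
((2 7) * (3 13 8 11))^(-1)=(2 7)(3 11 8 13)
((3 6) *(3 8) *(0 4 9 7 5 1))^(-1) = ((0 4 9 7 5 1)(3 6 8))^(-1) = (0 1 5 7 9 4)(3 8 6)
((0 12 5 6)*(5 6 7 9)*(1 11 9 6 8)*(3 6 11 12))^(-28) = ((0 3 6)(1 12 8)(5 7 11 9))^(-28) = (0 6 3)(1 8 12)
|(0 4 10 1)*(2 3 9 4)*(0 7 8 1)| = 6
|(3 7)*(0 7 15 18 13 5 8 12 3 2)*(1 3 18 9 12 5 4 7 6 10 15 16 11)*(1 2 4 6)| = 42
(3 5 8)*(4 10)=(3 5 8)(4 10)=[0, 1, 2, 5, 10, 8, 6, 7, 3, 9, 4]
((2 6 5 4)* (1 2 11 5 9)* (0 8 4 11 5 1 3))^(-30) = (11)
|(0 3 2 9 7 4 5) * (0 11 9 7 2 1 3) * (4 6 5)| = |(1 3)(2 7 6 5 11 9)| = 6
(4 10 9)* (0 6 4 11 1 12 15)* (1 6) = [1, 12, 2, 3, 10, 5, 4, 7, 8, 11, 9, 6, 15, 13, 14, 0] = (0 1 12 15)(4 10 9 11 6)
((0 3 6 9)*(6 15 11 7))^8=((0 3 15 11 7 6 9))^8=(0 3 15 11 7 6 9)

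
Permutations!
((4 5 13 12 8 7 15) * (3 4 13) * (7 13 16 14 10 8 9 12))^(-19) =(3 5 4)(7 16 10 13 15 14 8)(9 12) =((3 4 5)(7 15 16 14 10 8 13)(9 12))^(-19)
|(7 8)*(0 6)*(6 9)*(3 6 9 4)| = 4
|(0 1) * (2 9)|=2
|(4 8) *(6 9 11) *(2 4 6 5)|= 7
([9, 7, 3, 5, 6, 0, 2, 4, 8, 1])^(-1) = (0 5 3 2 6 4 7 1 9)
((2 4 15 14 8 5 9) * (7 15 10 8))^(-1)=((2 4 10 8 5 9)(7 15 14))^(-1)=(2 9 5 8 10 4)(7 14 15)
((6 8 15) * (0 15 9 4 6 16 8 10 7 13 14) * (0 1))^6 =(0 6)(1 4)(7 16)(8 13)(9 14)(10 15)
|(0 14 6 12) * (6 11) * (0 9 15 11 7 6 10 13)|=|(0 14 7 6 12 9 15 11 10 13)|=10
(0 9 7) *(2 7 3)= [9, 1, 7, 2, 4, 5, 6, 0, 8, 3]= (0 9 3 2 7)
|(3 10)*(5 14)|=|(3 10)(5 14)|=2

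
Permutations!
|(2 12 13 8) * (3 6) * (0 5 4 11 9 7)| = 12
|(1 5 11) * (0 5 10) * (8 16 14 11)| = 8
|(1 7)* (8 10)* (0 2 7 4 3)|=6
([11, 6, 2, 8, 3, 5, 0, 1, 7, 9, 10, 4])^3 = (0 3 1 11 8 6 4 7)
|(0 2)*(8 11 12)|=6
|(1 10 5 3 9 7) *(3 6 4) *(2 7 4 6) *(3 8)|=|(1 10 5 2 7)(3 9 4 8)|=20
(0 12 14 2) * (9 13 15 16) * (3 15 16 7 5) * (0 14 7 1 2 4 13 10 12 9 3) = (0 9 10 12 7 5)(1 2 14 4 13 16 3 15) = [9, 2, 14, 15, 13, 0, 6, 5, 8, 10, 12, 11, 7, 16, 4, 1, 3]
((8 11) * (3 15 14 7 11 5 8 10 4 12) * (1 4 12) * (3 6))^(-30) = (3 14 11 12)(6 15 7 10)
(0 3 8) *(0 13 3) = [0, 1, 2, 8, 4, 5, 6, 7, 13, 9, 10, 11, 12, 3] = (3 8 13)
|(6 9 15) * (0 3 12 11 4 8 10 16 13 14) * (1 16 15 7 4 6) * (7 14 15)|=28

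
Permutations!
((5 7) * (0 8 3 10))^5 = (0 8 3 10)(5 7)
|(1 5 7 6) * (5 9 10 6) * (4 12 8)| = 12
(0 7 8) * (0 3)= (0 7 8 3)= [7, 1, 2, 0, 4, 5, 6, 8, 3]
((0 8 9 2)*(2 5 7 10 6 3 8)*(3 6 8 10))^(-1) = (0 2)(3 7 5 9 8 10)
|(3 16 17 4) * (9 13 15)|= 12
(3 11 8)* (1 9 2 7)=(1 9 2 7)(3 11 8)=[0, 9, 7, 11, 4, 5, 6, 1, 3, 2, 10, 8]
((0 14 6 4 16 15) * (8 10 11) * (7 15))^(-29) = (0 15 7 16 4 6 14)(8 10 11)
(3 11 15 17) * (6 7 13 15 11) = [0, 1, 2, 6, 4, 5, 7, 13, 8, 9, 10, 11, 12, 15, 14, 17, 16, 3] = (3 6 7 13 15 17)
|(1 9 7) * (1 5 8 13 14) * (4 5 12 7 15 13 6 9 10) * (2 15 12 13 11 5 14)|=|(1 10 4 14)(2 15 11 5 8 6 9 12 7 13)|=20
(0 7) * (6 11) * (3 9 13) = (0 7)(3 9 13)(6 11) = [7, 1, 2, 9, 4, 5, 11, 0, 8, 13, 10, 6, 12, 3]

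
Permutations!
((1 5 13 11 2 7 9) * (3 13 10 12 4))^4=(1 4 2 5 3 7 10 13 9 12 11)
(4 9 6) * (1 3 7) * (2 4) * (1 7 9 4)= (1 3 9 6 2)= [0, 3, 1, 9, 4, 5, 2, 7, 8, 6]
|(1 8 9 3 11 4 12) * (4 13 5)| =|(1 8 9 3 11 13 5 4 12)| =9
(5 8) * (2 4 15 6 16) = (2 4 15 6 16)(5 8) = [0, 1, 4, 3, 15, 8, 16, 7, 5, 9, 10, 11, 12, 13, 14, 6, 2]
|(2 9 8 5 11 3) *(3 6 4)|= 8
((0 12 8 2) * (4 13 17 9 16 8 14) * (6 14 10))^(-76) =(0 9 14)(2 17 6)(4 12 16)(8 13 10)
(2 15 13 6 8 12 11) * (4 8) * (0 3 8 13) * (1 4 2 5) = [3, 4, 15, 8, 13, 1, 2, 7, 12, 9, 10, 5, 11, 6, 14, 0] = (0 3 8 12 11 5 1 4 13 6 2 15)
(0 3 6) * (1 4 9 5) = (0 3 6)(1 4 9 5) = [3, 4, 2, 6, 9, 1, 0, 7, 8, 5]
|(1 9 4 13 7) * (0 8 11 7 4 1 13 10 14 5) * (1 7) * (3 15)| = 22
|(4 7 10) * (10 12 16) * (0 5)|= 10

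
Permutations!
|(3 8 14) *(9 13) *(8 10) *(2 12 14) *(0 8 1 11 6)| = 10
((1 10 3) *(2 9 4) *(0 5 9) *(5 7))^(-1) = ((0 7 5 9 4 2)(1 10 3))^(-1) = (0 2 4 9 5 7)(1 3 10)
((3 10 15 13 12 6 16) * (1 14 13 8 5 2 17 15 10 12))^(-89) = ((1 14 13)(2 17 15 8 5)(3 12 6 16))^(-89) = (1 14 13)(2 17 15 8 5)(3 16 6 12)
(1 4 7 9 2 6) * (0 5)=(0 5)(1 4 7 9 2 6)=[5, 4, 6, 3, 7, 0, 1, 9, 8, 2]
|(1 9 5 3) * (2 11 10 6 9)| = |(1 2 11 10 6 9 5 3)| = 8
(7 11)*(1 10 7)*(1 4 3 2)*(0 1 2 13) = (0 1 10 7 11 4 3 13) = [1, 10, 2, 13, 3, 5, 6, 11, 8, 9, 7, 4, 12, 0]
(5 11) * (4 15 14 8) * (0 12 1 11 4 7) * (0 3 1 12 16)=(0 16)(1 11 5 4 15 14 8 7 3)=[16, 11, 2, 1, 15, 4, 6, 3, 7, 9, 10, 5, 12, 13, 8, 14, 0]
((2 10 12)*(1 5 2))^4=((1 5 2 10 12))^4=(1 12 10 2 5)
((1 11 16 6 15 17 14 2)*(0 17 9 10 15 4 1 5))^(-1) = (0 5 2 14 17)(1 4 6 16 11)(9 15 10)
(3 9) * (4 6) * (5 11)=(3 9)(4 6)(5 11)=[0, 1, 2, 9, 6, 11, 4, 7, 8, 3, 10, 5]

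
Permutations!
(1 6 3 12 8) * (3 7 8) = (1 6 7 8)(3 12) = [0, 6, 2, 12, 4, 5, 7, 8, 1, 9, 10, 11, 3]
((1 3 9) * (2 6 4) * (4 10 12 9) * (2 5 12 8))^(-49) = ((1 3 4 5 12 9)(2 6 10 8))^(-49) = (1 9 12 5 4 3)(2 8 10 6)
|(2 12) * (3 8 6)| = |(2 12)(3 8 6)| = 6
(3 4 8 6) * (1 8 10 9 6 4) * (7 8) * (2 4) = (1 7 8 2 4 10 9 6 3) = [0, 7, 4, 1, 10, 5, 3, 8, 2, 6, 9]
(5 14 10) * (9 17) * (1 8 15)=(1 8 15)(5 14 10)(9 17)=[0, 8, 2, 3, 4, 14, 6, 7, 15, 17, 5, 11, 12, 13, 10, 1, 16, 9]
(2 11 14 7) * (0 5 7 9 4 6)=(0 5 7 2 11 14 9 4 6)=[5, 1, 11, 3, 6, 7, 0, 2, 8, 4, 10, 14, 12, 13, 9]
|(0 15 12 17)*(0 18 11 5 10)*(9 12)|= 9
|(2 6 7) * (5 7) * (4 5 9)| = |(2 6 9 4 5 7)| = 6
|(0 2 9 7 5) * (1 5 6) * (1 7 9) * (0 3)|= |(9)(0 2 1 5 3)(6 7)|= 10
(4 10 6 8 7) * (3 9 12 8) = (3 9 12 8 7 4 10 6) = [0, 1, 2, 9, 10, 5, 3, 4, 7, 12, 6, 11, 8]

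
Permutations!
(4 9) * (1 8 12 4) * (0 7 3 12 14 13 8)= (0 7 3 12 4 9 1)(8 14 13)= [7, 0, 2, 12, 9, 5, 6, 3, 14, 1, 10, 11, 4, 8, 13]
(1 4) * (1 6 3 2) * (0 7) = [7, 4, 1, 2, 6, 5, 3, 0] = (0 7)(1 4 6 3 2)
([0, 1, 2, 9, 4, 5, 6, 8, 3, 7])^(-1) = [0, 1, 2, 8, 4, 5, 6, 9, 7, 3]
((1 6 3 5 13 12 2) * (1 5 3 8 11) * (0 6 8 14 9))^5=(0 6 14 9)(1 11 8)(2 5 13 12)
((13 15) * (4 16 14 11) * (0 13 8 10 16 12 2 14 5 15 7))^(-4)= (0 7 13)(2 14 11 4 12)(5 15 8 10 16)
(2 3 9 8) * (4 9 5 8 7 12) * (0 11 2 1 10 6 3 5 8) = [11, 10, 5, 8, 9, 0, 3, 12, 1, 7, 6, 2, 4] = (0 11 2 5)(1 10 6 3 8)(4 9 7 12)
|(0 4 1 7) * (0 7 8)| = |(0 4 1 8)| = 4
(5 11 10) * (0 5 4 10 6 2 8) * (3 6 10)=(0 5 11 10 4 3 6 2 8)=[5, 1, 8, 6, 3, 11, 2, 7, 0, 9, 4, 10]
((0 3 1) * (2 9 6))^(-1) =((0 3 1)(2 9 6))^(-1) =(0 1 3)(2 6 9)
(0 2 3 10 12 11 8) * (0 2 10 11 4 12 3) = (0 10 3 11 8 2)(4 12) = [10, 1, 0, 11, 12, 5, 6, 7, 2, 9, 3, 8, 4]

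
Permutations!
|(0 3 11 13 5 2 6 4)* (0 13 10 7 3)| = 20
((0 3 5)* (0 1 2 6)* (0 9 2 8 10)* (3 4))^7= ((0 4 3 5 1 8 10)(2 6 9))^7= (10)(2 6 9)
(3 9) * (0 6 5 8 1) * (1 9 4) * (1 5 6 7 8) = (0 7 8 9 3 4 5 1) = [7, 0, 2, 4, 5, 1, 6, 8, 9, 3]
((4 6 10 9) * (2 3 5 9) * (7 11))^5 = ((2 3 5 9 4 6 10)(7 11))^5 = (2 6 9 3 10 4 5)(7 11)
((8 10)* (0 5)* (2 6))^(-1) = ((0 5)(2 6)(8 10))^(-1) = (0 5)(2 6)(8 10)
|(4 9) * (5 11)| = 2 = |(4 9)(5 11)|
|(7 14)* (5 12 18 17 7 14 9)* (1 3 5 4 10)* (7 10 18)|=|(1 3 5 12 7 9 4 18 17 10)|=10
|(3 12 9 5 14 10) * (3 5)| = 3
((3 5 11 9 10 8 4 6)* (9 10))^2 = (3 11 8 6 5 10 4)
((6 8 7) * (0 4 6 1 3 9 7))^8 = (9)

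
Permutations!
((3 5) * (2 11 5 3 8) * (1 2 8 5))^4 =(1 2 11)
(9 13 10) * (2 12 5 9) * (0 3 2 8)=(0 3 2 12 5 9 13 10 8)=[3, 1, 12, 2, 4, 9, 6, 7, 0, 13, 8, 11, 5, 10]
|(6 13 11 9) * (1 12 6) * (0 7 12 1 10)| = 8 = |(0 7 12 6 13 11 9 10)|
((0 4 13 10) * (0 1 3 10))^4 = ((0 4 13)(1 3 10))^4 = (0 4 13)(1 3 10)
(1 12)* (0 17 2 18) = (0 17 2 18)(1 12) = [17, 12, 18, 3, 4, 5, 6, 7, 8, 9, 10, 11, 1, 13, 14, 15, 16, 2, 0]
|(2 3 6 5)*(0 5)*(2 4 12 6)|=|(0 5 4 12 6)(2 3)|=10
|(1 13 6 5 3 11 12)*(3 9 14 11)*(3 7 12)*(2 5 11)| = 28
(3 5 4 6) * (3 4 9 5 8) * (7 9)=(3 8)(4 6)(5 7 9)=[0, 1, 2, 8, 6, 7, 4, 9, 3, 5]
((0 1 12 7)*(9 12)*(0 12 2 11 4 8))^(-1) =((0 1 9 2 11 4 8)(7 12))^(-1) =(0 8 4 11 2 9 1)(7 12)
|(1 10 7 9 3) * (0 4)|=10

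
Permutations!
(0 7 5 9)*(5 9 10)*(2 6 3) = [7, 1, 6, 2, 4, 10, 3, 9, 8, 0, 5] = (0 7 9)(2 6 3)(5 10)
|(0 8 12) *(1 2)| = |(0 8 12)(1 2)| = 6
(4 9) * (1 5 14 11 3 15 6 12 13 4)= (1 5 14 11 3 15 6 12 13 4 9)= [0, 5, 2, 15, 9, 14, 12, 7, 8, 1, 10, 3, 13, 4, 11, 6]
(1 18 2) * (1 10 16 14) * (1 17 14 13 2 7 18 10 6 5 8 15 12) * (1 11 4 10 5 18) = [0, 5, 6, 3, 10, 8, 18, 1, 15, 9, 16, 4, 11, 2, 17, 12, 13, 14, 7] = (1 5 8 15 12 11 4 10 16 13 2 6 18 7)(14 17)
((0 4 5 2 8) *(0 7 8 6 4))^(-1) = (2 5 4 6)(7 8)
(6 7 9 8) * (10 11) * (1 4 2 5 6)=(1 4 2 5 6 7 9 8)(10 11)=[0, 4, 5, 3, 2, 6, 7, 9, 1, 8, 11, 10]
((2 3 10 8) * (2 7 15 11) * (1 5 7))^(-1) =((1 5 7 15 11 2 3 10 8))^(-1) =(1 8 10 3 2 11 15 7 5)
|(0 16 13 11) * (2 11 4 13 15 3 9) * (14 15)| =8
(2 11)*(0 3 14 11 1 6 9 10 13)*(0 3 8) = (0 8)(1 6 9 10 13 3 14 11 2) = [8, 6, 1, 14, 4, 5, 9, 7, 0, 10, 13, 2, 12, 3, 11]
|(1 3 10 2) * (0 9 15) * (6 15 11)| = |(0 9 11 6 15)(1 3 10 2)| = 20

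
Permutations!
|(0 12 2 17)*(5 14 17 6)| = 7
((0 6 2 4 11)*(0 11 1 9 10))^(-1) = (11)(0 10 9 1 4 2 6)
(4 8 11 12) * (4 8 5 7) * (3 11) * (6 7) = (3 11 12 8)(4 5 6 7) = [0, 1, 2, 11, 5, 6, 7, 4, 3, 9, 10, 12, 8]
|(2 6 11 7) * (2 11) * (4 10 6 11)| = |(2 11 7 4 10 6)| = 6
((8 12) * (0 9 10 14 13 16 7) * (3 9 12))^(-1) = ((0 12 8 3 9 10 14 13 16 7))^(-1) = (0 7 16 13 14 10 9 3 8 12)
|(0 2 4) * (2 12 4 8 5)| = 3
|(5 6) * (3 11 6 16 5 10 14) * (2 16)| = |(2 16 5)(3 11 6 10 14)| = 15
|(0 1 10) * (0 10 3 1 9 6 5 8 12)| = 6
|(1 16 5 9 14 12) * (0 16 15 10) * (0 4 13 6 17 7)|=14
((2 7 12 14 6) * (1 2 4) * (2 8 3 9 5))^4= ((1 8 3 9 5 2 7 12 14 6 4))^4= (1 5 14 8 2 6 3 7 4 9 12)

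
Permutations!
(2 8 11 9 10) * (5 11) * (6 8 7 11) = (2 7 11 9 10)(5 6 8) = [0, 1, 7, 3, 4, 6, 8, 11, 5, 10, 2, 9]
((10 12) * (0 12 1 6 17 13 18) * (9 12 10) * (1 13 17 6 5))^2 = (0 13)(10 18)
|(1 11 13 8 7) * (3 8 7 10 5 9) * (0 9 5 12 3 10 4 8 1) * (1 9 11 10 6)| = 12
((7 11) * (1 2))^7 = (1 2)(7 11)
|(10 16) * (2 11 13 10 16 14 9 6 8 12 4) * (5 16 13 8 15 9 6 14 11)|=|(2 5 16 13 10 11 8 12 4)(6 15 9 14)|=36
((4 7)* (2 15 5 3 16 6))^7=(2 15 5 3 16 6)(4 7)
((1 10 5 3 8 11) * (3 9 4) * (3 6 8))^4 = (1 4)(5 8)(6 10)(9 11)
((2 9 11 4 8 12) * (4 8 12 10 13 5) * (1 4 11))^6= (1 4 12 2 9)(5 11 8 10 13)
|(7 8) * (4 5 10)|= |(4 5 10)(7 8)|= 6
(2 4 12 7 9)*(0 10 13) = (0 10 13)(2 4 12 7 9) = [10, 1, 4, 3, 12, 5, 6, 9, 8, 2, 13, 11, 7, 0]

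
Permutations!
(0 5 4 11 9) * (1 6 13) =(0 5 4 11 9)(1 6 13) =[5, 6, 2, 3, 11, 4, 13, 7, 8, 0, 10, 9, 12, 1]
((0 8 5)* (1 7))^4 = (0 8 5)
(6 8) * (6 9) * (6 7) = (6 8 9 7) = [0, 1, 2, 3, 4, 5, 8, 6, 9, 7]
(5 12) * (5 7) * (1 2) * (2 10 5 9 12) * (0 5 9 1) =(0 5 2)(1 10 9 12 7) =[5, 10, 0, 3, 4, 2, 6, 1, 8, 12, 9, 11, 7]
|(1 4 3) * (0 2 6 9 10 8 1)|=|(0 2 6 9 10 8 1 4 3)|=9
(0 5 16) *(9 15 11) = (0 5 16)(9 15 11) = [5, 1, 2, 3, 4, 16, 6, 7, 8, 15, 10, 9, 12, 13, 14, 11, 0]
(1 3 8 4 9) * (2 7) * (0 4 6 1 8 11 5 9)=(0 4)(1 3 11 5 9 8 6)(2 7)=[4, 3, 7, 11, 0, 9, 1, 2, 6, 8, 10, 5]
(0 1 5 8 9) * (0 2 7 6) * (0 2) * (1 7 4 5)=[7, 1, 4, 3, 5, 8, 2, 6, 9, 0]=(0 7 6 2 4 5 8 9)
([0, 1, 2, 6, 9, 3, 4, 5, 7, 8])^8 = (3 6 4 9 8 7 5)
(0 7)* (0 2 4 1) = [7, 0, 4, 3, 1, 5, 6, 2] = (0 7 2 4 1)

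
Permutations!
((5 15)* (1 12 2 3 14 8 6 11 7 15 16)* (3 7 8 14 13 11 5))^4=(1 15 8)(2 13 5)(3 6 12)(7 11 16)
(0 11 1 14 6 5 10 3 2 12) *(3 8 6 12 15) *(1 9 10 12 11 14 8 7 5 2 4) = [14, 8, 15, 4, 1, 12, 2, 5, 6, 10, 7, 9, 0, 13, 11, 3] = (0 14 11 9 10 7 5 12)(1 8 6 2 15 3 4)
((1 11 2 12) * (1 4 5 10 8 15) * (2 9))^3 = (1 2 5 15 9 4 8 11 12 10)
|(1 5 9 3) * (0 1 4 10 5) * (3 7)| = |(0 1)(3 4 10 5 9 7)| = 6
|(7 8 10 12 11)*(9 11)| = 6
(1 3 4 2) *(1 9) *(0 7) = [7, 3, 9, 4, 2, 5, 6, 0, 8, 1] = (0 7)(1 3 4 2 9)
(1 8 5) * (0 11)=(0 11)(1 8 5)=[11, 8, 2, 3, 4, 1, 6, 7, 5, 9, 10, 0]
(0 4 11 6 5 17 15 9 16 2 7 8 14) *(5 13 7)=(0 4 11 6 13 7 8 14)(2 5 17 15 9 16)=[4, 1, 5, 3, 11, 17, 13, 8, 14, 16, 10, 6, 12, 7, 0, 9, 2, 15]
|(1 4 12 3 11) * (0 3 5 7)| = 8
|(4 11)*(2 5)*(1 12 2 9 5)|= 6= |(1 12 2)(4 11)(5 9)|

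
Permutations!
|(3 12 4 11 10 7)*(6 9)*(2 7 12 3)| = |(2 7)(4 11 10 12)(6 9)| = 4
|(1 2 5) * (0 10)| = 6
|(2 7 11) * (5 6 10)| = 3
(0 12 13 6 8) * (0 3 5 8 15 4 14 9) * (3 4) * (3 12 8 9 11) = [8, 1, 2, 5, 14, 9, 15, 7, 4, 0, 10, 3, 13, 6, 11, 12] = (0 8 4 14 11 3 5 9)(6 15 12 13)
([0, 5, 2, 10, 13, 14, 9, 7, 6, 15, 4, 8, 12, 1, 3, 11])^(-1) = [0, 13, 2, 14, 10, 1, 8, 7, 11, 6, 3, 15, 12, 4, 5, 9]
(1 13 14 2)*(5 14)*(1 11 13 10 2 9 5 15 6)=(1 10 2 11 13 15 6)(5 14 9)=[0, 10, 11, 3, 4, 14, 1, 7, 8, 5, 2, 13, 12, 15, 9, 6]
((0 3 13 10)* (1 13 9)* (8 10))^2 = (0 9 13 10 3 1 8)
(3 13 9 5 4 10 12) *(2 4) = [0, 1, 4, 13, 10, 2, 6, 7, 8, 5, 12, 11, 3, 9] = (2 4 10 12 3 13 9 5)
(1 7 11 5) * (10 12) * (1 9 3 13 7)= (3 13 7 11 5 9)(10 12)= [0, 1, 2, 13, 4, 9, 6, 11, 8, 3, 12, 5, 10, 7]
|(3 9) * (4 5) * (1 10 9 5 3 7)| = 12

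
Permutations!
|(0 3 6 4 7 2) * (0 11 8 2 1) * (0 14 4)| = 12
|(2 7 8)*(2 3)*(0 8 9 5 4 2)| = |(0 8 3)(2 7 9 5 4)| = 15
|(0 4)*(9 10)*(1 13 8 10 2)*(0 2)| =8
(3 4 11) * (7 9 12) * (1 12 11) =[0, 12, 2, 4, 1, 5, 6, 9, 8, 11, 10, 3, 7] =(1 12 7 9 11 3 4)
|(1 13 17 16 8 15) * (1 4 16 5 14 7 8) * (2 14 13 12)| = 9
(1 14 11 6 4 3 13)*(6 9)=(1 14 11 9 6 4 3 13)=[0, 14, 2, 13, 3, 5, 4, 7, 8, 6, 10, 9, 12, 1, 11]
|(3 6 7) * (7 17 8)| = |(3 6 17 8 7)| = 5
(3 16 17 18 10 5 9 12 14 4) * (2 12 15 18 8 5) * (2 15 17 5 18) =(2 12 14 4 3 16 5 9 17 8 18 10 15) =[0, 1, 12, 16, 3, 9, 6, 7, 18, 17, 15, 11, 14, 13, 4, 2, 5, 8, 10]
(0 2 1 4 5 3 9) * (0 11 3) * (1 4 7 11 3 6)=(0 2 4 5)(1 7 11 6)(3 9)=[2, 7, 4, 9, 5, 0, 1, 11, 8, 3, 10, 6]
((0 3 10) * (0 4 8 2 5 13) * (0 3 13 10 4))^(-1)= ((0 13 3 4 8 2 5 10))^(-1)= (0 10 5 2 8 4 3 13)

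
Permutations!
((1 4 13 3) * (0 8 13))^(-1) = (0 4 1 3 13 8)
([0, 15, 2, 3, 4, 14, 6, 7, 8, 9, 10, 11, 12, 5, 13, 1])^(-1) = (1 15)(5 13 14)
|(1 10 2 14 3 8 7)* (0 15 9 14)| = |(0 15 9 14 3 8 7 1 10 2)| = 10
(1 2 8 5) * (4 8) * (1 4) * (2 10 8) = (1 10 8 5 4 2) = [0, 10, 1, 3, 2, 4, 6, 7, 5, 9, 8]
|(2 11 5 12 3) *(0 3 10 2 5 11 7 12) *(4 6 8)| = |(0 3 5)(2 7 12 10)(4 6 8)| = 12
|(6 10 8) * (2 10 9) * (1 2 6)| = 4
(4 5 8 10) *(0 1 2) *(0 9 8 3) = [1, 2, 9, 0, 5, 3, 6, 7, 10, 8, 4] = (0 1 2 9 8 10 4 5 3)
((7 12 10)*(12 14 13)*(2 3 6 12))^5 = ((2 3 6 12 10 7 14 13))^5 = (2 7 6 13 10 3 14 12)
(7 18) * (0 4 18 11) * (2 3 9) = (0 4 18 7 11)(2 3 9) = [4, 1, 3, 9, 18, 5, 6, 11, 8, 2, 10, 0, 12, 13, 14, 15, 16, 17, 7]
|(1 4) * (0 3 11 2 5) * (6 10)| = 10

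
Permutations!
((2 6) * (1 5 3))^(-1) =(1 3 5)(2 6)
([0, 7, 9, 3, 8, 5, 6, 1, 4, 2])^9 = [0, 7, 9, 3, 8, 5, 6, 1, 4, 2]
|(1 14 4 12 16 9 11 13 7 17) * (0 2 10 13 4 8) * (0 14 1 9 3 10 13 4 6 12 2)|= 12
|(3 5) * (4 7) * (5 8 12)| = 4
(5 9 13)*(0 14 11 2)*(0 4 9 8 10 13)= (0 14 11 2 4 9)(5 8 10 13)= [14, 1, 4, 3, 9, 8, 6, 7, 10, 0, 13, 2, 12, 5, 11]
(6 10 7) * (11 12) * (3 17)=[0, 1, 2, 17, 4, 5, 10, 6, 8, 9, 7, 12, 11, 13, 14, 15, 16, 3]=(3 17)(6 10 7)(11 12)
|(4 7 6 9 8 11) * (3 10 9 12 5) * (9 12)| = |(3 10 12 5)(4 7 6 9 8 11)| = 12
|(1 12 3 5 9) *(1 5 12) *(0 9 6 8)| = 10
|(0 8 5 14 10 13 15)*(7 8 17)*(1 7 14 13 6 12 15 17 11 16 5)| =33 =|(0 11 16 5 13 17 14 10 6 12 15)(1 7 8)|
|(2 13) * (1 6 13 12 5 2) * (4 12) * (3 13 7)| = |(1 6 7 3 13)(2 4 12 5)| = 20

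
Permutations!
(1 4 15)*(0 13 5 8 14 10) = [13, 4, 2, 3, 15, 8, 6, 7, 14, 9, 0, 11, 12, 5, 10, 1] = (0 13 5 8 14 10)(1 4 15)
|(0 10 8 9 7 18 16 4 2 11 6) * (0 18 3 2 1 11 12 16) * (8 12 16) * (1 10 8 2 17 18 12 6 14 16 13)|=|(0 8 9 7 3 17 18)(1 11 14 16 4 10 6 12 2 13)|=70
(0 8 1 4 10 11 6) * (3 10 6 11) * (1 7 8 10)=[10, 4, 2, 1, 6, 5, 0, 8, 7, 9, 3, 11]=(11)(0 10 3 1 4 6)(7 8)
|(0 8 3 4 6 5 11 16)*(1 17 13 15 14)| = 40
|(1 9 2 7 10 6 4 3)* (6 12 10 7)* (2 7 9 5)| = |(1 5 2 6 4 3)(7 9)(10 12)| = 6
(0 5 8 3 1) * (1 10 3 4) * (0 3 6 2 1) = (0 5 8 4)(1 3 10 6 2) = [5, 3, 1, 10, 0, 8, 2, 7, 4, 9, 6]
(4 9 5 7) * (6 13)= (4 9 5 7)(6 13)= [0, 1, 2, 3, 9, 7, 13, 4, 8, 5, 10, 11, 12, 6]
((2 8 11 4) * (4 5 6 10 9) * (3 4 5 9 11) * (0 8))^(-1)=(0 2 4 3 8)(5 9 11 10 6)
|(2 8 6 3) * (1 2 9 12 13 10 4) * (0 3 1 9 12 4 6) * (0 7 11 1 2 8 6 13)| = |(0 3 12)(1 8 7 11)(2 6)(4 9)(10 13)| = 12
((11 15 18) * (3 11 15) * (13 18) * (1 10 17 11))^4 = (1 3 11 17 10)(13 18 15)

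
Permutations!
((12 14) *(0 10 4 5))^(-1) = (0 5 4 10)(12 14)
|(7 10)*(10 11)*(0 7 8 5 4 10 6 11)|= 4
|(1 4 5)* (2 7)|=6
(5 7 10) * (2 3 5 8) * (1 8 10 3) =(10)(1 8 2)(3 5 7) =[0, 8, 1, 5, 4, 7, 6, 3, 2, 9, 10]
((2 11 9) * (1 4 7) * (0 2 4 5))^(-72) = (11)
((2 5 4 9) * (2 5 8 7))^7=(2 8 7)(4 9 5)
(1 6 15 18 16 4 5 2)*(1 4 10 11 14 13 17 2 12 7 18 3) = (1 6 15 3)(2 4 5 12 7 18 16 10 11 14 13 17) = [0, 6, 4, 1, 5, 12, 15, 18, 8, 9, 11, 14, 7, 17, 13, 3, 10, 2, 16]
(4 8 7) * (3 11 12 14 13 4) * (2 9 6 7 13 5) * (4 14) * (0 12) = (0 12 4 8 13 14 5 2 9 6 7 3 11) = [12, 1, 9, 11, 8, 2, 7, 3, 13, 6, 10, 0, 4, 14, 5]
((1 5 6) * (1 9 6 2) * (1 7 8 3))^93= ((1 5 2 7 8 3)(6 9))^93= (1 7)(2 3)(5 8)(6 9)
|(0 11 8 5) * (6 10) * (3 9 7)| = 12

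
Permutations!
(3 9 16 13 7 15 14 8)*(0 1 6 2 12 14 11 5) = (0 1 6 2 12 14 8 3 9 16 13 7 15 11 5) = [1, 6, 12, 9, 4, 0, 2, 15, 3, 16, 10, 5, 14, 7, 8, 11, 13]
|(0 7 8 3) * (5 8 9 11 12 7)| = |(0 5 8 3)(7 9 11 12)| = 4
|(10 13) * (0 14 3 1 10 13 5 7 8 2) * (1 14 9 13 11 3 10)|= |(0 9 13 11 3 14 10 5 7 8 2)|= 11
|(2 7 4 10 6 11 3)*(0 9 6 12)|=10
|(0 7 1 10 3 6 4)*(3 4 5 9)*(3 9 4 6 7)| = |(0 3 7 1 10 6 5 4)| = 8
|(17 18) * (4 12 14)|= 6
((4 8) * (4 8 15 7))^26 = (4 7 15)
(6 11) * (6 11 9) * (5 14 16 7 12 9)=(5 14 16 7 12 9 6)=[0, 1, 2, 3, 4, 14, 5, 12, 8, 6, 10, 11, 9, 13, 16, 15, 7]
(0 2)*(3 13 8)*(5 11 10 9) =(0 2)(3 13 8)(5 11 10 9) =[2, 1, 0, 13, 4, 11, 6, 7, 3, 5, 9, 10, 12, 8]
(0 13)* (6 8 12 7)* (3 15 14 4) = [13, 1, 2, 15, 3, 5, 8, 6, 12, 9, 10, 11, 7, 0, 4, 14] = (0 13)(3 15 14 4)(6 8 12 7)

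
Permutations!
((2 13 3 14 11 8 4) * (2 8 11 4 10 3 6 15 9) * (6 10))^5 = (2 4)(3 15)(6 10)(8 13)(9 14)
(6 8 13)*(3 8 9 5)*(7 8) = (3 7 8 13 6 9 5) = [0, 1, 2, 7, 4, 3, 9, 8, 13, 5, 10, 11, 12, 6]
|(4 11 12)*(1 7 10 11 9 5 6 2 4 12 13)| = 5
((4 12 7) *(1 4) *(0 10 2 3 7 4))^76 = (12)(0 7 2)(1 3 10)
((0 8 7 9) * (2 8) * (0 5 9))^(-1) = ((0 2 8 7)(5 9))^(-1) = (0 7 8 2)(5 9)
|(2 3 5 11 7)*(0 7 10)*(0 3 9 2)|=|(0 7)(2 9)(3 5 11 10)|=4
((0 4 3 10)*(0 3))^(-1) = (0 4)(3 10)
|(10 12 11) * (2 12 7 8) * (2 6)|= |(2 12 11 10 7 8 6)|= 7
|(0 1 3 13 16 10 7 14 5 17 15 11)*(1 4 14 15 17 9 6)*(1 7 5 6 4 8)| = 15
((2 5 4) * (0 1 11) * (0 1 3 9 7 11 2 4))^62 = ((0 3 9 7 11 1 2 5))^62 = (0 2 11 9)(1 7 3 5)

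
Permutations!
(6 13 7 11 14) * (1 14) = (1 14 6 13 7 11) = [0, 14, 2, 3, 4, 5, 13, 11, 8, 9, 10, 1, 12, 7, 6]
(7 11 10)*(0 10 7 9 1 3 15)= (0 10 9 1 3 15)(7 11)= [10, 3, 2, 15, 4, 5, 6, 11, 8, 1, 9, 7, 12, 13, 14, 0]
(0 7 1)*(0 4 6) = (0 7 1 4 6) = [7, 4, 2, 3, 6, 5, 0, 1]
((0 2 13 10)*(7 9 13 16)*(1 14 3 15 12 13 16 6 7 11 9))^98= (0 10 13 12 15 3 14 1 7 6 2)(9 11 16)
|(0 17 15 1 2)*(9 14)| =10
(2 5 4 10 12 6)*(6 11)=(2 5 4 10 12 11 6)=[0, 1, 5, 3, 10, 4, 2, 7, 8, 9, 12, 6, 11]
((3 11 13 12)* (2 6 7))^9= (3 11 13 12)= ((2 6 7)(3 11 13 12))^9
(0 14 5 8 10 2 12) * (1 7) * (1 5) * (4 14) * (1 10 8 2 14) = (0 4 1 7 5 2 12)(10 14) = [4, 7, 12, 3, 1, 2, 6, 5, 8, 9, 14, 11, 0, 13, 10]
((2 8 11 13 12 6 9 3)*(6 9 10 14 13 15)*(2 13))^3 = (2 15 14 11 10 8 6)(3 9 12 13)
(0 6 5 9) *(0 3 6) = (3 6 5 9) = [0, 1, 2, 6, 4, 9, 5, 7, 8, 3]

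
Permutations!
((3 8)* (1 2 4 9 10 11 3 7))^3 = (1 9 3)(2 10 8)(4 11 7)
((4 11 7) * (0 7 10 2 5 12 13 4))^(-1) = (0 7)(2 10 11 4 13 12 5)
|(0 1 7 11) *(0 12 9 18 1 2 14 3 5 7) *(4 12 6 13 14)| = 7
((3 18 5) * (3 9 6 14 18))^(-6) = (5 18 14 6 9)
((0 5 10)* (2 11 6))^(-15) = (11)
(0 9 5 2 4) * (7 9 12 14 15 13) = [12, 1, 4, 3, 0, 2, 6, 9, 8, 5, 10, 11, 14, 7, 15, 13] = (0 12 14 15 13 7 9 5 2 4)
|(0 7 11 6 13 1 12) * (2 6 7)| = 6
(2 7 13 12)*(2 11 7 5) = (2 5)(7 13 12 11) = [0, 1, 5, 3, 4, 2, 6, 13, 8, 9, 10, 7, 11, 12]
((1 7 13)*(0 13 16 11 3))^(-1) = (0 3 11 16 7 1 13)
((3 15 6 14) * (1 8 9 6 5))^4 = (1 14)(3 8)(5 6)(9 15)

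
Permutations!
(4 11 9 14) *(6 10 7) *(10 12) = (4 11 9 14)(6 12 10 7) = [0, 1, 2, 3, 11, 5, 12, 6, 8, 14, 7, 9, 10, 13, 4]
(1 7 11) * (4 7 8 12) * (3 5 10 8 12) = (1 12 4 7 11)(3 5 10 8) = [0, 12, 2, 5, 7, 10, 6, 11, 3, 9, 8, 1, 4]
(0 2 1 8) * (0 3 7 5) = (0 2 1 8 3 7 5) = [2, 8, 1, 7, 4, 0, 6, 5, 3]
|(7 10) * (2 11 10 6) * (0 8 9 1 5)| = |(0 8 9 1 5)(2 11 10 7 6)| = 5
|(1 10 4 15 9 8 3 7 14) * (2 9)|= 10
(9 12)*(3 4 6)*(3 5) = [0, 1, 2, 4, 6, 3, 5, 7, 8, 12, 10, 11, 9] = (3 4 6 5)(9 12)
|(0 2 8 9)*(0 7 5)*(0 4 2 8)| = 7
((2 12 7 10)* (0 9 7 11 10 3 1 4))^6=((0 9 7 3 1 4)(2 12 11 10))^6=(2 11)(10 12)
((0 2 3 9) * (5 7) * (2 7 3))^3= ((0 7 5 3 9))^3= (0 3 7 9 5)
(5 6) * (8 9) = (5 6)(8 9) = [0, 1, 2, 3, 4, 6, 5, 7, 9, 8]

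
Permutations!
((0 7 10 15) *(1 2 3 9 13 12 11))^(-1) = ((0 7 10 15)(1 2 3 9 13 12 11))^(-1) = (0 15 10 7)(1 11 12 13 9 3 2)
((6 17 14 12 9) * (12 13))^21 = ((6 17 14 13 12 9))^21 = (6 13)(9 14)(12 17)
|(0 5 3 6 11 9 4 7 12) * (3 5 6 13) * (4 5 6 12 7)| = |(0 12)(3 13)(5 6 11 9)| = 4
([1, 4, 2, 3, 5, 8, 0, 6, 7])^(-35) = [0, 1, 2, 3, 4, 5, 6, 7, 8]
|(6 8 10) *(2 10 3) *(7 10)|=|(2 7 10 6 8 3)|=6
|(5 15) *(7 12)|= 2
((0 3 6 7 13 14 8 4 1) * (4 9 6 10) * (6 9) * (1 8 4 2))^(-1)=(0 1 2 10 3)(4 14 13 7 6 8)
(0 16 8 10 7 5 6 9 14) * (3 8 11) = (0 16 11 3 8 10 7 5 6 9 14) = [16, 1, 2, 8, 4, 6, 9, 5, 10, 14, 7, 3, 12, 13, 0, 15, 11]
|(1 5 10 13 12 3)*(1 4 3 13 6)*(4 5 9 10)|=12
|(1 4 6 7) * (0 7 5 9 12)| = 8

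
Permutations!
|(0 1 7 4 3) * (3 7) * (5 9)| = 6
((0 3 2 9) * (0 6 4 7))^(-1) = (0 7 4 6 9 2 3) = ((0 3 2 9 6 4 7))^(-1)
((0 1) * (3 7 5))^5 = (0 1)(3 5 7)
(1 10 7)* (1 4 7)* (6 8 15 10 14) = [0, 14, 2, 3, 7, 5, 8, 4, 15, 9, 1, 11, 12, 13, 6, 10] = (1 14 6 8 15 10)(4 7)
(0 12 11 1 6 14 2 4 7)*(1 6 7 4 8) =(0 12 11 6 14 2 8 1 7) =[12, 7, 8, 3, 4, 5, 14, 0, 1, 9, 10, 6, 11, 13, 2]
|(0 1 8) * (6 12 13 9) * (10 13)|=15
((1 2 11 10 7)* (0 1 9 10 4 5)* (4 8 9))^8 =(0 4 10 8 2)(1 5 7 9 11)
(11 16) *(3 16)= (3 16 11)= [0, 1, 2, 16, 4, 5, 6, 7, 8, 9, 10, 3, 12, 13, 14, 15, 11]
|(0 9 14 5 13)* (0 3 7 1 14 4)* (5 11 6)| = 24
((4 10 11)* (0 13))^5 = ((0 13)(4 10 11))^5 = (0 13)(4 11 10)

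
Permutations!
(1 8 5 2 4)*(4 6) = (1 8 5 2 6 4) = [0, 8, 6, 3, 1, 2, 4, 7, 5]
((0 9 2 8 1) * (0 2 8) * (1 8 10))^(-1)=((0 9 10 1 2))^(-1)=(0 2 1 10 9)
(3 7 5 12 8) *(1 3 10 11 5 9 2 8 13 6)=(1 3 7 9 2 8 10 11 5 12 13 6)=[0, 3, 8, 7, 4, 12, 1, 9, 10, 2, 11, 5, 13, 6]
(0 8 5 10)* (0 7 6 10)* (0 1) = (0 8 5 1)(6 10 7) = [8, 0, 2, 3, 4, 1, 10, 6, 5, 9, 7]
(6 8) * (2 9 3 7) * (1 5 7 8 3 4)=[0, 5, 9, 8, 1, 7, 3, 2, 6, 4]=(1 5 7 2 9 4)(3 8 6)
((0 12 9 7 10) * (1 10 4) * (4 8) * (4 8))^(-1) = (0 10 1 4 7 9 12)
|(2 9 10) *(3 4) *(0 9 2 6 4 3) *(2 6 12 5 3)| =9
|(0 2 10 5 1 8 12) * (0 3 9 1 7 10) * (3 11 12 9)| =6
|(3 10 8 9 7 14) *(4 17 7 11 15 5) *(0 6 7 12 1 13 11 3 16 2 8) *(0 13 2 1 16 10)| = 18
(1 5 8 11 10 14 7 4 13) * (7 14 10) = [0, 5, 2, 3, 13, 8, 6, 4, 11, 9, 10, 7, 12, 1, 14] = (14)(1 5 8 11 7 4 13)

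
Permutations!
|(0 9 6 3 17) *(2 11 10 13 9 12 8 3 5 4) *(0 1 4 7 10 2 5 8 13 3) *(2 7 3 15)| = 30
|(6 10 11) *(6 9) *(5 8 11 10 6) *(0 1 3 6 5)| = 8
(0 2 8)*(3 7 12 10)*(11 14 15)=(0 2 8)(3 7 12 10)(11 14 15)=[2, 1, 8, 7, 4, 5, 6, 12, 0, 9, 3, 14, 10, 13, 15, 11]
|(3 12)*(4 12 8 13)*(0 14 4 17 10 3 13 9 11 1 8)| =8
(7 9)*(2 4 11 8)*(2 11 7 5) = (2 4 7 9 5)(8 11) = [0, 1, 4, 3, 7, 2, 6, 9, 11, 5, 10, 8]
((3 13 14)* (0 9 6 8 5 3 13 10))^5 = (0 3 8 9 10 5 6)(13 14)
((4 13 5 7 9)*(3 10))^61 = (3 10)(4 13 5 7 9)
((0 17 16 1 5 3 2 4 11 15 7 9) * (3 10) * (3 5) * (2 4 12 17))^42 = (0 3)(1 9)(2 4)(7 16)(11 12)(15 17) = ((0 2 12 17 16 1 3 4 11 15 7 9)(5 10))^42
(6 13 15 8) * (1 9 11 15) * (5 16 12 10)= (1 9 11 15 8 6 13)(5 16 12 10)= [0, 9, 2, 3, 4, 16, 13, 7, 6, 11, 5, 15, 10, 1, 14, 8, 12]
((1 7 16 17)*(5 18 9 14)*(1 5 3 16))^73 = (1 7)(3 5 14 17 9 16 18)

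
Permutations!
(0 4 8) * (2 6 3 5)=(0 4 8)(2 6 3 5)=[4, 1, 6, 5, 8, 2, 3, 7, 0]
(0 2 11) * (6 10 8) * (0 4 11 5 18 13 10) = [2, 1, 5, 3, 11, 18, 0, 7, 6, 9, 8, 4, 12, 10, 14, 15, 16, 17, 13] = (0 2 5 18 13 10 8 6)(4 11)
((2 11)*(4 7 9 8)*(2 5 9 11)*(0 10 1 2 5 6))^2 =(0 1 5 8 7 6 10 2 9 4 11)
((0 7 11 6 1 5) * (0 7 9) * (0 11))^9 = ((0 9 11 6 1 5 7))^9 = (0 11 1 7 9 6 5)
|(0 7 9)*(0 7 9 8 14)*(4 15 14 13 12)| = 9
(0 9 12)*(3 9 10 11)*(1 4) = (0 10 11 3 9 12)(1 4) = [10, 4, 2, 9, 1, 5, 6, 7, 8, 12, 11, 3, 0]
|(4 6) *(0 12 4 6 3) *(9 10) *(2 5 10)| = 4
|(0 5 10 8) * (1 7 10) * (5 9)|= 7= |(0 9 5 1 7 10 8)|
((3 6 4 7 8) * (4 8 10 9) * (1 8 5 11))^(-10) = ((1 8 3 6 5 11)(4 7 10 9))^(-10) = (1 3 5)(4 10)(6 11 8)(7 9)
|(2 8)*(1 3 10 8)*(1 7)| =|(1 3 10 8 2 7)| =6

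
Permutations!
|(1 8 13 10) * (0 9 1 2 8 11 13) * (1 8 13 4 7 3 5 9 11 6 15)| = 24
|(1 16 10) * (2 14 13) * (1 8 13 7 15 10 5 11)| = 28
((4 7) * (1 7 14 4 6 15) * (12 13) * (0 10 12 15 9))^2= ((0 10 12 13 15 1 7 6 9)(4 14))^2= (0 12 15 7 9 10 13 1 6)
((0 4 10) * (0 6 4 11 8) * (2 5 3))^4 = ((0 11 8)(2 5 3)(4 10 6))^4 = (0 11 8)(2 5 3)(4 10 6)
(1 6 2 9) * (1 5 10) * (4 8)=(1 6 2 9 5 10)(4 8)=[0, 6, 9, 3, 8, 10, 2, 7, 4, 5, 1]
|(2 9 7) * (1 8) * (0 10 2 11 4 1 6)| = |(0 10 2 9 7 11 4 1 8 6)| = 10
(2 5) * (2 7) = (2 5 7) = [0, 1, 5, 3, 4, 7, 6, 2]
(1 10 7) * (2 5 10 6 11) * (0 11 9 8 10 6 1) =(0 11 2 5 6 9 8 10 7) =[11, 1, 5, 3, 4, 6, 9, 0, 10, 8, 7, 2]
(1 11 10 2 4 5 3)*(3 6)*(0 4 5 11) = [4, 0, 5, 1, 11, 6, 3, 7, 8, 9, 2, 10] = (0 4 11 10 2 5 6 3 1)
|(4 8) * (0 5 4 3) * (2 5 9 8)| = 12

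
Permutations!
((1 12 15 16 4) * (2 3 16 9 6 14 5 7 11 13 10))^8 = (1 11 12 13 15 10 9 2 6 3 14 16 5 4 7)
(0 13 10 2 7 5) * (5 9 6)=[13, 1, 7, 3, 4, 0, 5, 9, 8, 6, 2, 11, 12, 10]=(0 13 10 2 7 9 6 5)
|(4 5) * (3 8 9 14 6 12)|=|(3 8 9 14 6 12)(4 5)|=6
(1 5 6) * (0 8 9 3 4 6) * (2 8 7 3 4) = (0 7 3 2 8 9 4 6 1 5) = [7, 5, 8, 2, 6, 0, 1, 3, 9, 4]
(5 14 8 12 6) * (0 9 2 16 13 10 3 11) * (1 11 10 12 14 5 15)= [9, 11, 16, 10, 4, 5, 15, 7, 14, 2, 3, 0, 6, 12, 8, 1, 13]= (0 9 2 16 13 12 6 15 1 11)(3 10)(8 14)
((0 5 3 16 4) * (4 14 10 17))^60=((0 5 3 16 14 10 17 4))^60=(0 14)(3 17)(4 16)(5 10)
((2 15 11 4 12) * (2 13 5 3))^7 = ((2 15 11 4 12 13 5 3))^7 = (2 3 5 13 12 4 11 15)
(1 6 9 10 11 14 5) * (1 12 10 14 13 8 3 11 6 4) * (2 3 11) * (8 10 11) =(1 4)(2 3)(5 12 11 13 10 6 9 14) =[0, 4, 3, 2, 1, 12, 9, 7, 8, 14, 6, 13, 11, 10, 5]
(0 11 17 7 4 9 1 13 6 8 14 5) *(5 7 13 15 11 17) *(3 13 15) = (0 17 15 11 5)(1 3 13 6 8 14 7 4 9) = [17, 3, 2, 13, 9, 0, 8, 4, 14, 1, 10, 5, 12, 6, 7, 11, 16, 15]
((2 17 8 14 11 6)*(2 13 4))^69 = ((2 17 8 14 11 6 13 4))^69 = (2 6 8 4 11 17 13 14)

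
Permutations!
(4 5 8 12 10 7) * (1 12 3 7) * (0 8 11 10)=(0 8 3 7 4 5 11 10 1 12)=[8, 12, 2, 7, 5, 11, 6, 4, 3, 9, 1, 10, 0]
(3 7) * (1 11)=[0, 11, 2, 7, 4, 5, 6, 3, 8, 9, 10, 1]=(1 11)(3 7)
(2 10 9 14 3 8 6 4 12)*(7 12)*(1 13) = (1 13)(2 10 9 14 3 8 6 4 7 12) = [0, 13, 10, 8, 7, 5, 4, 12, 6, 14, 9, 11, 2, 1, 3]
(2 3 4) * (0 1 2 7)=(0 1 2 3 4 7)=[1, 2, 3, 4, 7, 5, 6, 0]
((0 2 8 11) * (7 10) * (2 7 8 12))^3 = ((0 7 10 8 11)(2 12))^3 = (0 8 7 11 10)(2 12)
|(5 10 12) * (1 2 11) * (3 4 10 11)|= |(1 2 3 4 10 12 5 11)|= 8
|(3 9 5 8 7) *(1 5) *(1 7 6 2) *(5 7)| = 8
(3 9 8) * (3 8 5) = (3 9 5) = [0, 1, 2, 9, 4, 3, 6, 7, 8, 5]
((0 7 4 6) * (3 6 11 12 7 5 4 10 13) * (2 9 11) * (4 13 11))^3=(0 3 5 6 13)(7 12 11 10)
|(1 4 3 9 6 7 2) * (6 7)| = |(1 4 3 9 7 2)| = 6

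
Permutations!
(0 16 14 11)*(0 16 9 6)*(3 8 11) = (0 9 6)(3 8 11 16 14) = [9, 1, 2, 8, 4, 5, 0, 7, 11, 6, 10, 16, 12, 13, 3, 15, 14]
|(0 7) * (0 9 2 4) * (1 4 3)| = |(0 7 9 2 3 1 4)| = 7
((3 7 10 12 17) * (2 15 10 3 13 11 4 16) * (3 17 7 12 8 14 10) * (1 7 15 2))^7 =(17)(3 12 15)(8 14 10)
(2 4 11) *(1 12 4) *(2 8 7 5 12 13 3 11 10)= (1 13 3 11 8 7 5 12 4 10 2)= [0, 13, 1, 11, 10, 12, 6, 5, 7, 9, 2, 8, 4, 3]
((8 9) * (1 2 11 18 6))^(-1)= (1 6 18 11 2)(8 9)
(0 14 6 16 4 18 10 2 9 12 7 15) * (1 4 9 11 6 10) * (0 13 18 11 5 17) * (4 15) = (0 14 10 2 5 17)(1 15 13 18)(4 11 6 16 9 12 7) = [14, 15, 5, 3, 11, 17, 16, 4, 8, 12, 2, 6, 7, 18, 10, 13, 9, 0, 1]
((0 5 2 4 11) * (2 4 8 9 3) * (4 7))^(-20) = (11)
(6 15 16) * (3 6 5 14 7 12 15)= (3 6)(5 14 7 12 15 16)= [0, 1, 2, 6, 4, 14, 3, 12, 8, 9, 10, 11, 15, 13, 7, 16, 5]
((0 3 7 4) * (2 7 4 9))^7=((0 3 4)(2 7 9))^7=(0 3 4)(2 7 9)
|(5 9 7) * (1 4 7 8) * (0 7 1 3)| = 6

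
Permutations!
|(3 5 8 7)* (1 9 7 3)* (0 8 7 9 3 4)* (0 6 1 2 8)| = |(9)(1 3 5 7 2 8 4 6)| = 8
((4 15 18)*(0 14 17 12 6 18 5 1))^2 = (0 17 6 4 5)(1 14 12 18 15)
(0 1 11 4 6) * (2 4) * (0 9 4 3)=[1, 11, 3, 0, 6, 5, 9, 7, 8, 4, 10, 2]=(0 1 11 2 3)(4 6 9)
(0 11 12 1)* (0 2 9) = (0 11 12 1 2 9) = [11, 2, 9, 3, 4, 5, 6, 7, 8, 0, 10, 12, 1]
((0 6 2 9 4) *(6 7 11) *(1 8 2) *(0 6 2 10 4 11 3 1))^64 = (2 9 11)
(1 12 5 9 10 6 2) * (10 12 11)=(1 11 10 6 2)(5 9 12)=[0, 11, 1, 3, 4, 9, 2, 7, 8, 12, 6, 10, 5]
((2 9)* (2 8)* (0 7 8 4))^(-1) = (0 4 9 2 8 7)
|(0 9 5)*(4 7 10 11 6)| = 15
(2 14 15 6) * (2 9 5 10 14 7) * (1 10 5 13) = (1 10 14 15 6 9 13)(2 7) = [0, 10, 7, 3, 4, 5, 9, 2, 8, 13, 14, 11, 12, 1, 15, 6]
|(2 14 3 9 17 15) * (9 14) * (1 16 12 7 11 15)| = 18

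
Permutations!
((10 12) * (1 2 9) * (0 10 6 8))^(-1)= (0 8 6 12 10)(1 9 2)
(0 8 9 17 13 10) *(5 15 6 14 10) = (0 8 9 17 13 5 15 6 14 10) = [8, 1, 2, 3, 4, 15, 14, 7, 9, 17, 0, 11, 12, 5, 10, 6, 16, 13]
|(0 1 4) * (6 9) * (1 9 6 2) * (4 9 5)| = |(0 5 4)(1 9 2)| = 3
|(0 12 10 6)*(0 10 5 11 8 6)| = |(0 12 5 11 8 6 10)| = 7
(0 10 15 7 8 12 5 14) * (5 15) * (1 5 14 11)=(0 10 14)(1 5 11)(7 8 12 15)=[10, 5, 2, 3, 4, 11, 6, 8, 12, 9, 14, 1, 15, 13, 0, 7]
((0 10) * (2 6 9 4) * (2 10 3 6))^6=(10)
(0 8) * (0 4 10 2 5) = (0 8 4 10 2 5) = [8, 1, 5, 3, 10, 0, 6, 7, 4, 9, 2]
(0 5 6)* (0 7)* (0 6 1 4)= (0 5 1 4)(6 7)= [5, 4, 2, 3, 0, 1, 7, 6]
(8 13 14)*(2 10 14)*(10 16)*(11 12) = (2 16 10 14 8 13)(11 12) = [0, 1, 16, 3, 4, 5, 6, 7, 13, 9, 14, 12, 11, 2, 8, 15, 10]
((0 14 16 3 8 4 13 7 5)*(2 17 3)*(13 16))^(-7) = (0 7 14 5 13)(2 16 4 8 3 17) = ((0 14 13 7 5)(2 17 3 8 4 16))^(-7)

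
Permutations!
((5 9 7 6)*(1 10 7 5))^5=(1 10 7 6)(5 9)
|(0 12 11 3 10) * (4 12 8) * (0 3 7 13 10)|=|(0 8 4 12 11 7 13 10 3)|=9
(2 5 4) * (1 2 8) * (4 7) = (1 2 5 7 4 8) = [0, 2, 5, 3, 8, 7, 6, 4, 1]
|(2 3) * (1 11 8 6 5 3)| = 7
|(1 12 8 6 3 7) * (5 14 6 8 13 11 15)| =10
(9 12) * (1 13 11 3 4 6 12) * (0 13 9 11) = [13, 9, 2, 4, 6, 5, 12, 7, 8, 1, 10, 3, 11, 0] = (0 13)(1 9)(3 4 6 12 11)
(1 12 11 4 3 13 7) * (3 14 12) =[0, 3, 2, 13, 14, 5, 6, 1, 8, 9, 10, 4, 11, 7, 12] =(1 3 13 7)(4 14 12 11)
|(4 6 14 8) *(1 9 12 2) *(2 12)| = 12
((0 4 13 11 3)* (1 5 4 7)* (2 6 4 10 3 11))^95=(0 3 10 5 1 7)(2 13 4 6)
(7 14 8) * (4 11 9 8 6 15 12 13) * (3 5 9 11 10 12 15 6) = (15)(3 5 9 8 7 14)(4 10 12 13) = [0, 1, 2, 5, 10, 9, 6, 14, 7, 8, 12, 11, 13, 4, 3, 15]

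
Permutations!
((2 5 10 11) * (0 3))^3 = ((0 3)(2 5 10 11))^3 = (0 3)(2 11 10 5)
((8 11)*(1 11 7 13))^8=(1 7 11 13 8)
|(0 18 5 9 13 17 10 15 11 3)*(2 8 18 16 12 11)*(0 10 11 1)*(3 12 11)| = |(0 16 11 12 1)(2 8 18 5 9 13 17 3 10 15)| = 10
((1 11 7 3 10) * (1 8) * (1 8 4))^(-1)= ((1 11 7 3 10 4))^(-1)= (1 4 10 3 7 11)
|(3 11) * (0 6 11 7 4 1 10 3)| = 15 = |(0 6 11)(1 10 3 7 4)|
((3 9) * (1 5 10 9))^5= ((1 5 10 9 3))^5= (10)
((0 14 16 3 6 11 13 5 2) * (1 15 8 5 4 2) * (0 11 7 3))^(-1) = ((0 14 16)(1 15 8 5)(2 11 13 4)(3 6 7))^(-1) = (0 16 14)(1 5 8 15)(2 4 13 11)(3 7 6)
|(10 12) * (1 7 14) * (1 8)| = 4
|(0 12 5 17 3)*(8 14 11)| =15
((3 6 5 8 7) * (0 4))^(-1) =((0 4)(3 6 5 8 7))^(-1) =(0 4)(3 7 8 5 6)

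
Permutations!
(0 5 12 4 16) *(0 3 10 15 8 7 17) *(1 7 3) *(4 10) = [5, 7, 2, 4, 16, 12, 6, 17, 3, 9, 15, 11, 10, 13, 14, 8, 1, 0] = (0 5 12 10 15 8 3 4 16 1 7 17)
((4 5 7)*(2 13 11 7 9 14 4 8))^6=(2 13 11 7 8)(4 9)(5 14)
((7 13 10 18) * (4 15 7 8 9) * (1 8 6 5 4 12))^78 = (1 9)(4 6 10 7)(5 18 13 15)(8 12)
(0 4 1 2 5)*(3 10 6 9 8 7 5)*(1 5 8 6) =(0 4 5)(1 2 3 10)(6 9)(7 8) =[4, 2, 3, 10, 5, 0, 9, 8, 7, 6, 1]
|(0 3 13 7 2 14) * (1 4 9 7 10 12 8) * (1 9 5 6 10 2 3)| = 14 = |(0 1 4 5 6 10 12 8 9 7 3 13 2 14)|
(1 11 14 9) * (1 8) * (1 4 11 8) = (1 8 4 11 14 9) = [0, 8, 2, 3, 11, 5, 6, 7, 4, 1, 10, 14, 12, 13, 9]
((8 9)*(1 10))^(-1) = (1 10)(8 9) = ((1 10)(8 9))^(-1)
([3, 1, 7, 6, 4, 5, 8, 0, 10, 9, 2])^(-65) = (0 2 8 3 7 10 6)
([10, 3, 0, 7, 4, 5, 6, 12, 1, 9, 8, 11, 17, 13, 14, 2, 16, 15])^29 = [2, 8, 15, 1, 4, 5, 6, 3, 10, 9, 0, 11, 7, 13, 14, 17, 16, 12]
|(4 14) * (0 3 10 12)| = |(0 3 10 12)(4 14)| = 4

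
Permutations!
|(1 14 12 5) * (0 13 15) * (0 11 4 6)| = |(0 13 15 11 4 6)(1 14 12 5)| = 12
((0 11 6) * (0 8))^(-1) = (0 8 6 11)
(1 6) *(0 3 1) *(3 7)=(0 7 3 1 6)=[7, 6, 2, 1, 4, 5, 0, 3]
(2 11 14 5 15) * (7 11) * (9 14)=(2 7 11 9 14 5 15)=[0, 1, 7, 3, 4, 15, 6, 11, 8, 14, 10, 9, 12, 13, 5, 2]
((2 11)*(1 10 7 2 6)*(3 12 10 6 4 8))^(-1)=(1 6)(2 7 10 12 3 8 4 11)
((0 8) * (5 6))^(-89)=(0 8)(5 6)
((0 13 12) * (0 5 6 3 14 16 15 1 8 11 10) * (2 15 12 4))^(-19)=(0 10 11 8 1 15 2 4 13)(3 6 5 12 16 14)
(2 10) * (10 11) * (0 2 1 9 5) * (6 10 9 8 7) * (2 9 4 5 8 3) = (0 9 8 7 6 10 1 3 2 11 4 5) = [9, 3, 11, 2, 5, 0, 10, 6, 7, 8, 1, 4]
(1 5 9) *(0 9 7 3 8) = (0 9 1 5 7 3 8) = [9, 5, 2, 8, 4, 7, 6, 3, 0, 1]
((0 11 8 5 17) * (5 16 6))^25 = ((0 11 8 16 6 5 17))^25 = (0 6 11 5 8 17 16)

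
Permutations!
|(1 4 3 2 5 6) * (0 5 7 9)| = 9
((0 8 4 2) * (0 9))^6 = (0 8 4 2 9)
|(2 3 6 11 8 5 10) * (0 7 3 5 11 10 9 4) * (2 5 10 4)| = 20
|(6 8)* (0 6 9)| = 4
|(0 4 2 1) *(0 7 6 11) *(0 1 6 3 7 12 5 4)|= |(1 12 5 4 2 6 11)(3 7)|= 14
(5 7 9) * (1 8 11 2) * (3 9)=(1 8 11 2)(3 9 5 7)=[0, 8, 1, 9, 4, 7, 6, 3, 11, 5, 10, 2]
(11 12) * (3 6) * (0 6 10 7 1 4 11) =(0 6 3 10 7 1 4 11 12) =[6, 4, 2, 10, 11, 5, 3, 1, 8, 9, 7, 12, 0]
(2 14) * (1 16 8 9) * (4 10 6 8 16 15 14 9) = (16)(1 15 14 2 9)(4 10 6 8) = [0, 15, 9, 3, 10, 5, 8, 7, 4, 1, 6, 11, 12, 13, 2, 14, 16]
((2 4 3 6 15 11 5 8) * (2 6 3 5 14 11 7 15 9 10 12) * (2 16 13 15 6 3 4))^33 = ((3 4 5 8)(6 9 10 12 16 13 15 7)(11 14))^33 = (3 4 5 8)(6 9 10 12 16 13 15 7)(11 14)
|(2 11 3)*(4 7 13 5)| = |(2 11 3)(4 7 13 5)| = 12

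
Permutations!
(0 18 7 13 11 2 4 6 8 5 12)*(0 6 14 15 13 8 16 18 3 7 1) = (0 3 7 8 5 12 6 16 18 1)(2 4 14 15 13 11) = [3, 0, 4, 7, 14, 12, 16, 8, 5, 9, 10, 2, 6, 11, 15, 13, 18, 17, 1]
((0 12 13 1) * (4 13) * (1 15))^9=((0 12 4 13 15 1))^9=(0 13)(1 4)(12 15)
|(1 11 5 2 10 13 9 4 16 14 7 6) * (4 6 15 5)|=13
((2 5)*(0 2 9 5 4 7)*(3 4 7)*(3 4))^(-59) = ((0 2 7)(5 9))^(-59) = (0 2 7)(5 9)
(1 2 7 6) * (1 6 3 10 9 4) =(1 2 7 3 10 9 4) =[0, 2, 7, 10, 1, 5, 6, 3, 8, 4, 9]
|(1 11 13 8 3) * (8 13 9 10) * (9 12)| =7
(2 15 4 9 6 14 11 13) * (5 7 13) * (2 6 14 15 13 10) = (2 13 6 15 4 9 14 11 5 7 10) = [0, 1, 13, 3, 9, 7, 15, 10, 8, 14, 2, 5, 12, 6, 11, 4]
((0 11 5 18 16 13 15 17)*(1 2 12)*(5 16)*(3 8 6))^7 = (0 11 16 13 15 17)(1 2 12)(3 8 6)(5 18)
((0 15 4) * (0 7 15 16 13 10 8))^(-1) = ((0 16 13 10 8)(4 7 15))^(-1) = (0 8 10 13 16)(4 15 7)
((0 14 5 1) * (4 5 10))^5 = (0 1 5 4 10 14)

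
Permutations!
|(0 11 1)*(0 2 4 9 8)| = 7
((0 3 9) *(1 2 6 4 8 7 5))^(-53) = (0 3 9)(1 4 5 6 7 2 8) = ((0 3 9)(1 2 6 4 8 7 5))^(-53)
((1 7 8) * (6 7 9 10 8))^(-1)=((1 9 10 8)(6 7))^(-1)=(1 8 10 9)(6 7)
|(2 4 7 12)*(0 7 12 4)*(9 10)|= 10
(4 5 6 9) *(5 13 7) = (4 13 7 5 6 9) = [0, 1, 2, 3, 13, 6, 9, 5, 8, 4, 10, 11, 12, 7]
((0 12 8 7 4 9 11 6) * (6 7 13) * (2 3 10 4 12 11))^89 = ((0 11 7 12 8 13 6)(2 3 10 4 9))^89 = (0 13 12 11 6 8 7)(2 9 4 10 3)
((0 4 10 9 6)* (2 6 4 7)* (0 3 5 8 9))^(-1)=(0 10 4 9 8 5 3 6 2 7)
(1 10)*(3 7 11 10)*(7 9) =(1 3 9 7 11 10) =[0, 3, 2, 9, 4, 5, 6, 11, 8, 7, 1, 10]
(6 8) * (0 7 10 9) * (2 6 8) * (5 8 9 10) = (10)(0 7 5 8 9)(2 6) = [7, 1, 6, 3, 4, 8, 2, 5, 9, 0, 10]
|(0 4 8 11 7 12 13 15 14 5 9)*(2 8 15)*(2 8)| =30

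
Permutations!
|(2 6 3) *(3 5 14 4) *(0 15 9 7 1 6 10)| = 12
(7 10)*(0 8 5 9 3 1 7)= (0 8 5 9 3 1 7 10)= [8, 7, 2, 1, 4, 9, 6, 10, 5, 3, 0]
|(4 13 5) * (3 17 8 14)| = 12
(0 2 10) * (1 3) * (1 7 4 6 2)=(0 1 3 7 4 6 2 10)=[1, 3, 10, 7, 6, 5, 2, 4, 8, 9, 0]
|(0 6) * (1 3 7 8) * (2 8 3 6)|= |(0 2 8 1 6)(3 7)|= 10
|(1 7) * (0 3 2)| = |(0 3 2)(1 7)| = 6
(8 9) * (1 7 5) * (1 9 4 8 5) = (1 7)(4 8)(5 9) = [0, 7, 2, 3, 8, 9, 6, 1, 4, 5]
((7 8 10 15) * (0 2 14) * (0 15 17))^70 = (0 10 7 14)(2 17 8 15)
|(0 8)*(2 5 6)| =|(0 8)(2 5 6)| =6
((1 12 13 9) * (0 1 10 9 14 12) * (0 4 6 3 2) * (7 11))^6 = ((0 1 4 6 3 2)(7 11)(9 10)(12 13 14))^6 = (14)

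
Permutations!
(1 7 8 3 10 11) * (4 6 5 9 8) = (1 7 4 6 5 9 8 3 10 11) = [0, 7, 2, 10, 6, 9, 5, 4, 3, 8, 11, 1]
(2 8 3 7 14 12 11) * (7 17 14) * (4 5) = (2 8 3 17 14 12 11)(4 5) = [0, 1, 8, 17, 5, 4, 6, 7, 3, 9, 10, 2, 11, 13, 12, 15, 16, 14]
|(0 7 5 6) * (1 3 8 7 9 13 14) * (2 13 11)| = 12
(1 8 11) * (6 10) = (1 8 11)(6 10) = [0, 8, 2, 3, 4, 5, 10, 7, 11, 9, 6, 1]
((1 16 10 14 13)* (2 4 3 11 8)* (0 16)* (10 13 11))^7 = ((0 16 13 1)(2 4 3 10 14 11 8))^7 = (0 1 13 16)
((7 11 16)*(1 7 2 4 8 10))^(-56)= (16)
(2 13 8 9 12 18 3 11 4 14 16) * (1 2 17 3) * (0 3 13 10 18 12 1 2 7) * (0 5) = [3, 7, 10, 11, 14, 0, 6, 5, 9, 1, 18, 4, 12, 8, 16, 15, 17, 13, 2] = (0 3 11 4 14 16 17 13 8 9 1 7 5)(2 10 18)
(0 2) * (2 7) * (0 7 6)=[6, 1, 7, 3, 4, 5, 0, 2]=(0 6)(2 7)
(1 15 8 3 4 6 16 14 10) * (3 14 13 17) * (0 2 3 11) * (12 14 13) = (0 2 3 4 6 16 12 14 10 1 15 8 13 17 11) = [2, 15, 3, 4, 6, 5, 16, 7, 13, 9, 1, 0, 14, 17, 10, 8, 12, 11]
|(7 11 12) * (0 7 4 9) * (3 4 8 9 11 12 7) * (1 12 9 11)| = 9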